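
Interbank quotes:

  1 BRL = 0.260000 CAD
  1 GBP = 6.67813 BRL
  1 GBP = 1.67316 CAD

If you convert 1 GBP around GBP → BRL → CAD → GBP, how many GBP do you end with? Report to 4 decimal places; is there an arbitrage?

Around GBP → BRL → CAD → GBP: 1 × 6.67813 × 0.260000 ÷ 1.67316 = 1.037745
Product > 1; profitable direction is GBP → BRL → CAD → GBP.

1.0377 (arbitrage exists)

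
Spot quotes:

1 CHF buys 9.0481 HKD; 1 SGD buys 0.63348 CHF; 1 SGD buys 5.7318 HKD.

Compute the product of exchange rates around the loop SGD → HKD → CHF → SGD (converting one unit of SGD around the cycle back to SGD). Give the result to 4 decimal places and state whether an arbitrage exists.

Around SGD → HKD → CHF → SGD: 1 × 5.7318 ÷ 9.0481 ÷ 0.63348 = 1.000002
Product ≈ 1 (deviation 0.000%, within rounding noise).

1.0000 (no arbitrage)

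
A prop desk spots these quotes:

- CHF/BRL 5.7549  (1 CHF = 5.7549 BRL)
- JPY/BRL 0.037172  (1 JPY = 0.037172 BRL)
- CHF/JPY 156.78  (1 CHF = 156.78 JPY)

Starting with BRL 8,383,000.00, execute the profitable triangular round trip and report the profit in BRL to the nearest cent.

Profit: BRL 106,229.47

Profitable loop is BRL → CHF → JPY → BRL:
BRL 8,383,000.00 ÷ 5.7549 = CHF 1,456,671.71
CHF 1,456,671.71 × 156.78 = JPY 228,376,990
JPY 228,376,990 × 0.037172 = BRL 8,489,229.47
Profit = BRL 8,489,229.47 − BRL 8,383,000.00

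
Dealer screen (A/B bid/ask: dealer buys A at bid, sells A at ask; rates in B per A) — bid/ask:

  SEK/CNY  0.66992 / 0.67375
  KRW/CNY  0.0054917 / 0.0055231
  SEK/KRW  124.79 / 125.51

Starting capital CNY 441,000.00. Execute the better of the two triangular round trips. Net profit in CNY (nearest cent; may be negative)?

Best loop CNY → SEK → KRW → CNY:
CNY 441,000.00 ÷ 0.67375 (buy SEK at ask) = SEK 654,545.45
SEK 654,545.45 × 124.79 (sell SEK at bid) = KRW 81,680,727
KRW 81,680,727 × 0.0054917 (sell KRW at bid) = CNY 448,566.05

Net profit: CNY 7,566.05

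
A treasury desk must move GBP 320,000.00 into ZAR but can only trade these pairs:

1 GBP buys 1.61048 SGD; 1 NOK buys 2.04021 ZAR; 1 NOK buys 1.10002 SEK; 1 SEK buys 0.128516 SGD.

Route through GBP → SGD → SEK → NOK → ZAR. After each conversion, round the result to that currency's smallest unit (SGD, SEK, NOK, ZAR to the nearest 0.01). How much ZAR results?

GBP 320,000.00 × 1.61048 = SGD 515,353.60
SGD 515,353.60 ÷ 0.128516 = SEK 4,010,034.55
SEK 4,010,034.55 ÷ 1.10002 = NOK 3,645,419.67
NOK 3,645,419.67 × 2.04021 = ZAR 7,437,421.66

ZAR 7,437,421.66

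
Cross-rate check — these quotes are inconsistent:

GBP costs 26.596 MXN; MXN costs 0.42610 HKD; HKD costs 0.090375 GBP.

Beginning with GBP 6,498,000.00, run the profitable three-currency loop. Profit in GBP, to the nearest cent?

Profitable loop is GBP → MXN → HKD → GBP:
GBP 6,498,000.00 × 26.596 = MXN 172,820,808.00
MXN 172,820,808.00 × 0.42610 = HKD 73,638,946.29
HKD 73,638,946.29 × 0.090375 = GBP 6,655,119.77
Profit = GBP 6,655,119.77 − GBP 6,498,000.00

Profit: GBP 157,119.77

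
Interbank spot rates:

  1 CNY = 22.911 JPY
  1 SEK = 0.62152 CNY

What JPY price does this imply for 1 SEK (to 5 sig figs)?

SEK/JPY = 14.240

1 SEK × 0.62152 = 0.62152 CNY
0.62152 CNY × 22.911 = 14.2396 JPY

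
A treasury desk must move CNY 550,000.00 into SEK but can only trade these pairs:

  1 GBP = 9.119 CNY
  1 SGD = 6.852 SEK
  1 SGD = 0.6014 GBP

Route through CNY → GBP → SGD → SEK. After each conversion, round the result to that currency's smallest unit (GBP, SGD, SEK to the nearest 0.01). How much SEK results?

CNY 550,000.00 ÷ 9.119 = GBP 60,313.63
GBP 60,313.63 ÷ 0.6014 = SGD 100,288.71
SGD 100,288.71 × 6.852 = SEK 687,178.24

SEK 687,178.24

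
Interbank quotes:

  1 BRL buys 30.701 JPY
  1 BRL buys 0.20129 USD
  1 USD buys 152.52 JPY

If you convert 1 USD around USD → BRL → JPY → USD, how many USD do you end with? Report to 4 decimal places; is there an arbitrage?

1.0000 (no arbitrage)

Around USD → BRL → JPY → USD: 1 ÷ 0.20129 × 30.701 ÷ 152.52 = 1.000008
Product ≈ 1 (deviation 0.001%, within rounding noise).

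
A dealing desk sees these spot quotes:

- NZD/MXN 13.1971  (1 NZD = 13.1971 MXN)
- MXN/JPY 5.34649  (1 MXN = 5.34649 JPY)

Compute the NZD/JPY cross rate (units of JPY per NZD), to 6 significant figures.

NZD/JPY = 70.5582

1 NZD × 13.1971 = 13.1971 MXN
13.1971 MXN × 5.34649 = 70.5582 JPY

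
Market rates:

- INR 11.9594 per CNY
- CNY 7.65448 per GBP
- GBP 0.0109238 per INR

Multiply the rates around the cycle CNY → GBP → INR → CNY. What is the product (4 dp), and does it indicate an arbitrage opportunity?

Around CNY → GBP → INR → CNY: 1 ÷ 7.65448 ÷ 0.0109238 ÷ 11.9594 = 1.000003
Product ≈ 1 (deviation 0.000%, within rounding noise).

1.0000 (no arbitrage)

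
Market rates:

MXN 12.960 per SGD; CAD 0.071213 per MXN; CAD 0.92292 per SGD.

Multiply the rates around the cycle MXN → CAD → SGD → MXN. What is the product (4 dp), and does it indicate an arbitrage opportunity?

1.0000 (no arbitrage)

Around MXN → CAD → SGD → MXN: 1 × 0.071213 ÷ 0.92292 × 12.960 = 1.000001
Product ≈ 1 (deviation 0.000%, within rounding noise).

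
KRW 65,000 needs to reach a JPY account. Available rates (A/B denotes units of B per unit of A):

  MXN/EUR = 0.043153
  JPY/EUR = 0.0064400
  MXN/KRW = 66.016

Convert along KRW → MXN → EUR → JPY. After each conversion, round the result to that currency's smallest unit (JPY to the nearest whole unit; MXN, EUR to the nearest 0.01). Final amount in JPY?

KRW 65,000 ÷ 66.016 = MXN 984.61
MXN 984.61 × 0.043153 = EUR 42.49
EUR 42.49 ÷ 0.0064400 = JPY 6,598

JPY 6,598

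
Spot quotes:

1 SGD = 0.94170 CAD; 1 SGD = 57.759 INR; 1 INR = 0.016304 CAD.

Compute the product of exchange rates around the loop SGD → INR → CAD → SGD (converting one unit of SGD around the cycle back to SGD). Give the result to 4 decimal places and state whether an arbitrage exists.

Around SGD → INR → CAD → SGD: 1 × 57.759 × 0.016304 ÷ 0.94170 = 1.000003
Product ≈ 1 (deviation 0.000%, within rounding noise).

1.0000 (no arbitrage)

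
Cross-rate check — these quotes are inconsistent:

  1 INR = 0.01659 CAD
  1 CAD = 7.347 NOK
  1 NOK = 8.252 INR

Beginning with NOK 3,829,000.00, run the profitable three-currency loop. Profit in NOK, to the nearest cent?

Profit: NOK 22,243.79

Profitable loop is NOK → INR → CAD → NOK:
NOK 3,829,000.00 × 8.252 = INR 31,596,908.00
INR 31,596,908.00 × 0.01659 = CAD 524,192.70
CAD 524,192.70 × 7.347 = NOK 3,851,243.79
Profit = NOK 3,851,243.79 − NOK 3,829,000.00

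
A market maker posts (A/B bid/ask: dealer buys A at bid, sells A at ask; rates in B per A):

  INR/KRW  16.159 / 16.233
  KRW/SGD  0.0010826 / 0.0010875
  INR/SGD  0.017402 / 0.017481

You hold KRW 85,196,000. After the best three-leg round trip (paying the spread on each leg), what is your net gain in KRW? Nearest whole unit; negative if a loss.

Best loop KRW → SGD → INR → KRW:
KRW 85,196,000 × 0.0010826 (sell KRW at bid) = SGD 92,233.19
SGD 92,233.19 ÷ 0.017481 (buy INR at ask) = INR 5,276,196.42
INR 5,276,196.42 × 16.159 (sell INR at bid) = KRW 85,258,058

Net profit: KRW 62,058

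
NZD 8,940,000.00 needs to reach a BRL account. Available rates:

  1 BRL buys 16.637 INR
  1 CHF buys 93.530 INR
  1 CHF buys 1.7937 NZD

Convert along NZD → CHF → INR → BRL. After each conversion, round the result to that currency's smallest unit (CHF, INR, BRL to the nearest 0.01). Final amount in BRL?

NZD 8,940,000.00 ÷ 1.7937 = CHF 4,984,111.06
CHF 4,984,111.06 × 93.530 = INR 466,163,907.44
INR 466,163,907.44 ÷ 16.637 = BRL 28,019,709.53

BRL 28,019,709.53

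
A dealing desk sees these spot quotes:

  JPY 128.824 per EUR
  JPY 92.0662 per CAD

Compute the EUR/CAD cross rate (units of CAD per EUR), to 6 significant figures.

1 EUR × 128.824 = 128.824 JPY
128.824 JPY ÷ 92.0662 = 1.39925 CAD

EUR/CAD = 1.39925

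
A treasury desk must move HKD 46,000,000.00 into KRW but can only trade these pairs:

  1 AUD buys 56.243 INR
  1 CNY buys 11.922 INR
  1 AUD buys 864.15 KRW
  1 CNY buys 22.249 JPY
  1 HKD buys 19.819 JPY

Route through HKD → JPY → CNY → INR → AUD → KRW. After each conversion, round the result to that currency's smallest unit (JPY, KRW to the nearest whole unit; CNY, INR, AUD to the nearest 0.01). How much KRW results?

KRW 7,505,832,134

HKD 46,000,000.00 × 19.819 = JPY 911,674,000
JPY 911,674,000 ÷ 22.249 = CNY 40,975,953.98
CNY 40,975,953.98 × 11.922 = INR 488,515,323.35
INR 488,515,323.35 ÷ 56.243 = AUD 8,685,797.76
AUD 8,685,797.76 × 864.15 = KRW 7,505,832,134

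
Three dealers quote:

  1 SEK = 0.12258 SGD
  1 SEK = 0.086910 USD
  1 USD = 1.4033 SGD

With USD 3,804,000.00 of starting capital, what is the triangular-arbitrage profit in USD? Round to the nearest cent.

Profit: USD 19,312.97

Profitable loop is USD → SEK → SGD → USD:
USD 3,804,000.00 ÷ 0.086910 = SEK 43,769,416.64
SEK 43,769,416.64 × 0.12258 = SGD 5,365,255.09
SGD 5,365,255.09 ÷ 1.4033 = USD 3,823,312.97
Profit = USD 3,823,312.97 − USD 3,804,000.00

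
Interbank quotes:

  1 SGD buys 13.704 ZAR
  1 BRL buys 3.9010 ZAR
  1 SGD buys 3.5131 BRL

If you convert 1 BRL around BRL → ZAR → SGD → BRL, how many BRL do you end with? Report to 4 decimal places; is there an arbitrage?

Around BRL → ZAR → SGD → BRL: 1 × 3.9010 ÷ 13.704 × 3.5131 = 1.000044
Product ≈ 1 (deviation 0.004%, within rounding noise).

1.0000 (no arbitrage)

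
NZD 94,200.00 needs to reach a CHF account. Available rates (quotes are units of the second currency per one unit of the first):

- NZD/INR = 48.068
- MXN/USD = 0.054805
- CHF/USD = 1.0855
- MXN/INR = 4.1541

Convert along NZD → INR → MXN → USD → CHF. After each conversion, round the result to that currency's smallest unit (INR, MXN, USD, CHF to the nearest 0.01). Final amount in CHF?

CHF 55,032.64

NZD 94,200.00 × 48.068 = INR 4,528,005.60
INR 4,528,005.60 ÷ 4.1541 = MXN 1,090,008.81
MXN 1,090,008.81 × 0.054805 = USD 59,737.93
USD 59,737.93 ÷ 1.0855 = CHF 55,032.64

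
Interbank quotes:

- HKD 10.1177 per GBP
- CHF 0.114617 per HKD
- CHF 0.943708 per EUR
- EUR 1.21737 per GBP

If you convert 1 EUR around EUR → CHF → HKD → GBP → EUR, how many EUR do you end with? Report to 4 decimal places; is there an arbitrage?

Around EUR → CHF → HKD → GBP → EUR: 1 × 0.943708 ÷ 0.114617 ÷ 10.1177 × 1.21737 = 0.990671
Product < 1; profitable direction is EUR → GBP → HKD → CHF → EUR.

0.9907 (arbitrage exists)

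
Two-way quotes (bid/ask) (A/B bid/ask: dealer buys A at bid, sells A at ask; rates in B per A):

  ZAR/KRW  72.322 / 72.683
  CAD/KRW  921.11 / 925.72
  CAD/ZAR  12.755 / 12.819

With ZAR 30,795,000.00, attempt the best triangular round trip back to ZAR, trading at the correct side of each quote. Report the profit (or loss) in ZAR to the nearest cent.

Best loop ZAR → KRW → CAD → ZAR:
ZAR 30,795,000.00 × 72.322 (sell ZAR at bid) = KRW 2,227,155,990
KRW 2,227,155,990 ÷ 925.72 (buy CAD at ask) = CAD 2,405,863.53
CAD 2,405,863.53 × 12.755 (sell CAD at bid) = ZAR 30,686,789.37

Net result: ZAR -108,210.63 (no profitable arbitrage after spreads)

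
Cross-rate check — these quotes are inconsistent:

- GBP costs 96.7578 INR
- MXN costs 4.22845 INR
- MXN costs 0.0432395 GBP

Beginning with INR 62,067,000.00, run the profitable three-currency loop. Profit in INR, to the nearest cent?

Profit: INR 663,002.58

Profitable loop is INR → GBP → MXN → INR:
INR 62,067,000.00 ÷ 96.7578 = GBP 641,467.66
GBP 641,467.66 ÷ 0.0432395 = MXN 14,835,223.92
MXN 14,835,223.92 × 4.22845 = INR 62,730,002.58
Profit = INR 62,730,002.58 − INR 62,067,000.00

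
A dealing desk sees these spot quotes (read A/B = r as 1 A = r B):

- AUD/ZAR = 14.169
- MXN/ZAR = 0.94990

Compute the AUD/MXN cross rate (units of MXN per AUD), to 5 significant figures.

1 AUD × 14.169 = 14.169 ZAR
14.169 ZAR ÷ 0.94990 = 14.9163 MXN

AUD/MXN = 14.916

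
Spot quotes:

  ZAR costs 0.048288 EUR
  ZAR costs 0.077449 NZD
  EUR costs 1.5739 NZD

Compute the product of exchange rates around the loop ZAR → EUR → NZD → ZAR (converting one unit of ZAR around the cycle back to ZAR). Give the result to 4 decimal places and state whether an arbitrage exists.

Around ZAR → EUR → NZD → ZAR: 1 × 0.048288 × 1.5739 ÷ 0.077449 = 0.981297
Product < 1; profitable direction is ZAR → NZD → EUR → ZAR.

0.9813 (arbitrage exists)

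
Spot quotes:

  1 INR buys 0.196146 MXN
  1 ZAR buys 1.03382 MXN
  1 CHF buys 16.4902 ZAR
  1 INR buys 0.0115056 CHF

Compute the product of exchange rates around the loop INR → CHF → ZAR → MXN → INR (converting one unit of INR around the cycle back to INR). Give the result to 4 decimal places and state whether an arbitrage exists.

Around INR → CHF → ZAR → MXN → INR: 1 × 0.0115056 × 16.4902 × 1.03382 ÷ 0.196146 = 1.000002
Product ≈ 1 (deviation 0.000%, within rounding noise).

1.0000 (no arbitrage)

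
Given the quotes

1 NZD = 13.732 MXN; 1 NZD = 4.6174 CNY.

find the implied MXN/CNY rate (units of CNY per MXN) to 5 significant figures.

MXN/CNY = 0.33625

1 MXN ÷ 13.732 = 0.0728226 NZD
0.0728226 NZD × 4.6174 = 0.336251 CNY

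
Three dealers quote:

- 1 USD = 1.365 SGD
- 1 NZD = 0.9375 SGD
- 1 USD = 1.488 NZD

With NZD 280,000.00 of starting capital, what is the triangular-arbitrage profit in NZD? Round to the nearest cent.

Profitable loop is NZD → SGD → USD → NZD:
NZD 280,000.00 × 0.9375 = SGD 262,500.00
SGD 262,500.00 ÷ 1.365 = USD 192,307.69
USD 192,307.69 × 1.488 = NZD 286,153.85
Profit = NZD 286,153.85 − NZD 280,000.00

Profit: NZD 6,153.85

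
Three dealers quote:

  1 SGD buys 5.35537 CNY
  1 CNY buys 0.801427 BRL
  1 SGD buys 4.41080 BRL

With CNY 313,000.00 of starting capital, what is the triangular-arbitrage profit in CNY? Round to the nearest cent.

Profitable loop is CNY → SGD → BRL → CNY:
CNY 313,000.00 ÷ 5.35537 = SGD 58,446.01
SGD 58,446.01 × 4.41080 = BRL 257,793.65
BRL 257,793.65 ÷ 0.801427 = CNY 321,668.29
Profit = CNY 321,668.29 − CNY 313,000.00

Profit: CNY 8,668.29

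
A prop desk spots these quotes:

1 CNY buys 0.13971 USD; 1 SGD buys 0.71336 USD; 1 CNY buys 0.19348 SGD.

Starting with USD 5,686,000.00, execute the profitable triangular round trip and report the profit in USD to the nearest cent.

Profitable loop is USD → SGD → CNY → USD:
USD 5,686,000.00 ÷ 0.71336 = SGD 7,970,730.07
SGD 7,970,730.07 ÷ 0.19348 = CNY 41,196,661.50
CNY 41,196,661.50 × 0.13971 = USD 5,755,585.58
Profit = USD 5,755,585.58 − USD 5,686,000.00

Profit: USD 69,585.58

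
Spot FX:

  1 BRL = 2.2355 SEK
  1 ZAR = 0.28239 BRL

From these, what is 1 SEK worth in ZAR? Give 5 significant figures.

1 SEK ÷ 2.2355 = 0.447327 BRL
0.447327 BRL ÷ 0.28239 = 1.58408 ZAR

SEK/ZAR = 1.5841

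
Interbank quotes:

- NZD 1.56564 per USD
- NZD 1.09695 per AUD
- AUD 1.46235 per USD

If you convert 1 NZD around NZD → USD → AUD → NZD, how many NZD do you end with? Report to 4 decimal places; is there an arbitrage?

Around NZD → USD → AUD → NZD: 1 ÷ 1.56564 × 1.46235 × 1.09695 = 1.024581
Product > 1; profitable direction is NZD → USD → AUD → NZD.

1.0246 (arbitrage exists)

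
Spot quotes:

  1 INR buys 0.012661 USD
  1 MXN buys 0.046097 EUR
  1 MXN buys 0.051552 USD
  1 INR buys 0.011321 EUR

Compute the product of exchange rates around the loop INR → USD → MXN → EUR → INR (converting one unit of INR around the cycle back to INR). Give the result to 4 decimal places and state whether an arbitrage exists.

Around INR → USD → MXN → EUR → INR: 1 × 0.012661 ÷ 0.051552 × 0.046097 ÷ 0.011321 = 1.000024
Product ≈ 1 (deviation 0.002%, within rounding noise).

1.0000 (no arbitrage)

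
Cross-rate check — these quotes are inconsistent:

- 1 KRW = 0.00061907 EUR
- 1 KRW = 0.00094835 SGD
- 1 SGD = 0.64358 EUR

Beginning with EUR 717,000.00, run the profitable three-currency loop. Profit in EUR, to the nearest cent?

Profitable loop is EUR → SGD → KRW → EUR:
EUR 717,000.00 ÷ 0.64358 = SGD 1,114,080.61
SGD 1,114,080.61 ÷ 0.00094835 = KRW 1,174,756,800
KRW 1,174,756,800 × 0.00061907 = EUR 727,256.69
Profit = EUR 727,256.69 − EUR 717,000.00

Profit: EUR 10,256.69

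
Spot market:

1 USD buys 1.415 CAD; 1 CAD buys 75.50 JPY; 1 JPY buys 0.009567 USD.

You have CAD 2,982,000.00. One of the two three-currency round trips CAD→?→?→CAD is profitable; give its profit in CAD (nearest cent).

Profitable loop is CAD → JPY → USD → CAD:
CAD 2,982,000.00 × 75.50 = JPY 225,141,000
JPY 225,141,000 × 0.009567 = USD 2,153,923.95
USD 2,153,923.95 × 1.415 = CAD 3,047,802.39
Profit = CAD 3,047,802.39 − CAD 2,982,000.00

Profit: CAD 65,802.39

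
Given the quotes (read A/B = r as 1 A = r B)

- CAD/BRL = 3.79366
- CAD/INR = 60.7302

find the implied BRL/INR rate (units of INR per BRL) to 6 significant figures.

BRL/INR = 16.0083

1 BRL ÷ 3.79366 = 0.263598 CAD
0.263598 CAD × 60.7302 = 16.0083 INR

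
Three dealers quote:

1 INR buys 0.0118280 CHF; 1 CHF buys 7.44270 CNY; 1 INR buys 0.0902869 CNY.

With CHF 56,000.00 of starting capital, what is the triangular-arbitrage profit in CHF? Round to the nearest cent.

Profitable loop is CHF → INR → CNY → CHF:
CHF 56,000.00 ÷ 0.0118280 = INR 4,734,528.24
INR 4,734,528.24 × 0.0902869 = CNY 427,465.88
CNY 427,465.88 ÷ 7.44270 = CHF 57,434.25
Profit = CHF 57,434.25 − CHF 56,000.00

Profit: CHF 1,434.25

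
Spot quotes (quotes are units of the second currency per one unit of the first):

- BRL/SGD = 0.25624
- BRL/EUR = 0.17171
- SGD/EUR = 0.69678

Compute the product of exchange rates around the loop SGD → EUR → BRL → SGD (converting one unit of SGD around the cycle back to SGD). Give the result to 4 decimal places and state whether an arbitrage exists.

Around SGD → EUR → BRL → SGD: 1 × 0.69678 ÷ 0.17171 × 0.25624 = 1.039793
Product > 1; profitable direction is SGD → EUR → BRL → SGD.

1.0398 (arbitrage exists)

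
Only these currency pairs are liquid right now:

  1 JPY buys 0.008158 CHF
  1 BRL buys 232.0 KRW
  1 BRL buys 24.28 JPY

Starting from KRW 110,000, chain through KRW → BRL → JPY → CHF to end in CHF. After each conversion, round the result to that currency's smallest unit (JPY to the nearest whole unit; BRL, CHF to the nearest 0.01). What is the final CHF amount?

KRW 110,000 ÷ 232.0 = BRL 474.14
BRL 474.14 × 24.28 = JPY 11,512
JPY 11,512 × 0.008158 = CHF 93.91

CHF 93.91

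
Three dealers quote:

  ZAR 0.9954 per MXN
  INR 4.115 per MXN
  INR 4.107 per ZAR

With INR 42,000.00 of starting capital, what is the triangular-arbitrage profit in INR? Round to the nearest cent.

Profitable loop is INR → ZAR → MXN → INR:
INR 42,000.00 ÷ 4.107 = ZAR 10,226.44
ZAR 10,226.44 ÷ 0.9954 = MXN 10,273.70
MXN 10,273.70 × 4.115 = INR 42,276.28
Profit = INR 42,276.28 − INR 42,000.00

Profit: INR 276.28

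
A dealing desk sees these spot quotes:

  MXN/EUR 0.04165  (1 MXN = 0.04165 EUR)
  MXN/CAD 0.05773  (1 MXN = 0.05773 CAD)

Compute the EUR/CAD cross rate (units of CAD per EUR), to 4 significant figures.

EUR/CAD = 1.386

1 EUR ÷ 0.04165 = 24.0096 MXN
24.0096 MXN × 0.05773 = 1.38607 CAD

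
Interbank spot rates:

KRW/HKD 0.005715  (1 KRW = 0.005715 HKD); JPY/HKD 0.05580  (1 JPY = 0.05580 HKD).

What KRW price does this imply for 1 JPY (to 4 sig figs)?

1 JPY × 0.05580 = 0.0558 HKD
0.0558 HKD ÷ 0.005715 = 9.76378 KRW

JPY/KRW = 9.764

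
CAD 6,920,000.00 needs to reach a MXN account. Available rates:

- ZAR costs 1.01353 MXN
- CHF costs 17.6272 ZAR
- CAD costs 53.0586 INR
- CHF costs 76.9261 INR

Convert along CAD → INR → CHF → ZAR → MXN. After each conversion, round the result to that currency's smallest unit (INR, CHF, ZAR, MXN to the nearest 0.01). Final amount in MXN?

CAD 6,920,000.00 × 53.0586 = INR 367,165,512.00
INR 367,165,512.00 ÷ 76.9261 = CHF 4,772,964.08
CHF 4,772,964.08 × 17.6272 = ZAR 84,133,992.43
ZAR 84,133,992.43 × 1.01353 = MXN 85,272,325.35

MXN 85,272,325.35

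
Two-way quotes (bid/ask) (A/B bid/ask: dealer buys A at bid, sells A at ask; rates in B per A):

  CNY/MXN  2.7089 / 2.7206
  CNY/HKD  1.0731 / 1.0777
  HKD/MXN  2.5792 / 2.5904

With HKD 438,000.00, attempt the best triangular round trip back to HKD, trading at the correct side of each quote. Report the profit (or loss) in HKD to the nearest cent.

Net profit: HKD 7,589.18

Best loop HKD → MXN → CNY → HKD:
HKD 438,000.00 × 2.5792 (sell HKD at bid) = MXN 1,129,689.60
MXN 1,129,689.60 ÷ 2.7206 (buy CNY at ask) = CNY 415,235.46
CNY 415,235.46 × 1.0731 (sell CNY at bid) = HKD 445,589.18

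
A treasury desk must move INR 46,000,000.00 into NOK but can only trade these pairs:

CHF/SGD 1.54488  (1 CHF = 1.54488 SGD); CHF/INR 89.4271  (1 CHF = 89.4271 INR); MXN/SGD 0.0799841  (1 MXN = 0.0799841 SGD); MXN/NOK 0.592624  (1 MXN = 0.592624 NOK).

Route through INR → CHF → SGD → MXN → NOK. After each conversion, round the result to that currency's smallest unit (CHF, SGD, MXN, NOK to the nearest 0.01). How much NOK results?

INR 46,000,000.00 ÷ 89.4271 = CHF 514,385.46
CHF 514,385.46 × 1.54488 = SGD 794,663.81
SGD 794,663.81 ÷ 0.0799841 = MXN 9,935,272.26
MXN 9,935,272.26 × 0.592624 = NOK 5,887,880.79

NOK 5,887,880.79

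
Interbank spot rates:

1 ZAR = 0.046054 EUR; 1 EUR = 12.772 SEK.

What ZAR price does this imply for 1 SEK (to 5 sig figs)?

1 SEK ÷ 12.772 = 0.0782963 EUR
0.0782963 EUR ÷ 0.046054 = 1.7001 ZAR

SEK/ZAR = 1.7001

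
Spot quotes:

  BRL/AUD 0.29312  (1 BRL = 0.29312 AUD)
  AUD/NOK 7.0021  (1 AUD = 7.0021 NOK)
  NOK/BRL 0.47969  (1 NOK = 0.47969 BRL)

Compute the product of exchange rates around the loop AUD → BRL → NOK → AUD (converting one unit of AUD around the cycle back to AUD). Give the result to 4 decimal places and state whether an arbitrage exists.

1.0157 (arbitrage exists)

Around AUD → BRL → NOK → AUD: 1 ÷ 0.29312 ÷ 0.47969 ÷ 7.0021 = 1.015700
Product > 1; profitable direction is AUD → BRL → NOK → AUD.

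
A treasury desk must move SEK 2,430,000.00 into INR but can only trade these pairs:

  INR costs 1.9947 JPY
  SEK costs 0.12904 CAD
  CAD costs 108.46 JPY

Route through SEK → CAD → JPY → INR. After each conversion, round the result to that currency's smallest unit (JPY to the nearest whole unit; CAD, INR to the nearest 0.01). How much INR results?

INR 17,049,931.82

SEK 2,430,000.00 × 0.12904 = CAD 313,567.20
CAD 313,567.20 × 108.46 = JPY 34,009,499
JPY 34,009,499 ÷ 1.9947 = INR 17,049,931.82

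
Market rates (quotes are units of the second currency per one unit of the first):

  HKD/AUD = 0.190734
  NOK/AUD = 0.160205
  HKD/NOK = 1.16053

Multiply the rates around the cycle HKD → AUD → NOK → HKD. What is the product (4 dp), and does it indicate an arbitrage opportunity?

Around HKD → AUD → NOK → HKD: 1 × 0.190734 ÷ 0.160205 ÷ 1.16053 = 1.025878
Product > 1; profitable direction is HKD → AUD → NOK → HKD.

1.0259 (arbitrage exists)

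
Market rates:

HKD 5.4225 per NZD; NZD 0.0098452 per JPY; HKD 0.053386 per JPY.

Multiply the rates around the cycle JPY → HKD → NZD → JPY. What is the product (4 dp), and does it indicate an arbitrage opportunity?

Around JPY → HKD → NZD → JPY: 1 × 0.053386 ÷ 5.4225 ÷ 0.0098452 = 1.000008
Product ≈ 1 (deviation 0.001%, within rounding noise).

1.0000 (no arbitrage)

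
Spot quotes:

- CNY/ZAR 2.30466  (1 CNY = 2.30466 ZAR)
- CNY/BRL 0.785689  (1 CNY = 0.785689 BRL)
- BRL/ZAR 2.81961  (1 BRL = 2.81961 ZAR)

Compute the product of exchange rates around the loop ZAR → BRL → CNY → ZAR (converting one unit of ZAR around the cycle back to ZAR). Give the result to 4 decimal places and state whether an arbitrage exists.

1.0403 (arbitrage exists)

Around ZAR → BRL → CNY → ZAR: 1 ÷ 2.81961 ÷ 0.785689 × 2.30466 = 1.040320
Product > 1; profitable direction is ZAR → BRL → CNY → ZAR.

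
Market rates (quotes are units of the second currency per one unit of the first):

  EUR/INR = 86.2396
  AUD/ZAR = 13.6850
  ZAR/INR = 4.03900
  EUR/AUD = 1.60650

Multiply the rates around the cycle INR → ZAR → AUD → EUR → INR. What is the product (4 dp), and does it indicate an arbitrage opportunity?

0.9712 (arbitrage exists)

Around INR → ZAR → AUD → EUR → INR: 1 ÷ 4.03900 ÷ 13.6850 ÷ 1.60650 × 86.2396 = 0.971197
Product < 1; profitable direction is INR → EUR → AUD → ZAR → INR.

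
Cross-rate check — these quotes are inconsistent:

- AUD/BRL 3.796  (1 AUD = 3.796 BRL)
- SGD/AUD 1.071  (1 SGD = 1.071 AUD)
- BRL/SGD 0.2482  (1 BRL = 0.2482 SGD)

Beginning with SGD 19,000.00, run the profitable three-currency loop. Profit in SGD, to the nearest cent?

Profitable loop is SGD → AUD → BRL → SGD:
SGD 19,000.00 × 1.071 = AUD 20,349.00
AUD 20,349.00 × 3.796 = BRL 77,244.80
BRL 77,244.80 × 0.2482 = SGD 19,172.16
Profit = SGD 19,172.16 − SGD 19,000.00

Profit: SGD 172.16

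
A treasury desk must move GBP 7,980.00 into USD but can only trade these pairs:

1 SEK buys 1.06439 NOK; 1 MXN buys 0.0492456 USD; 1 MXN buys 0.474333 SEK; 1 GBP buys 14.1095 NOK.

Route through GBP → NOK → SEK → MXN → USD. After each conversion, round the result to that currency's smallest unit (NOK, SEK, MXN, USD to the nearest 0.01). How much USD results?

GBP 7,980.00 × 14.1095 = NOK 112,593.81
NOK 112,593.81 ÷ 1.06439 = SEK 105,782.48
SEK 105,782.48 ÷ 0.474333 = MXN 223,013.12
MXN 223,013.12 × 0.0492456 = USD 10,982.41

USD 10,982.41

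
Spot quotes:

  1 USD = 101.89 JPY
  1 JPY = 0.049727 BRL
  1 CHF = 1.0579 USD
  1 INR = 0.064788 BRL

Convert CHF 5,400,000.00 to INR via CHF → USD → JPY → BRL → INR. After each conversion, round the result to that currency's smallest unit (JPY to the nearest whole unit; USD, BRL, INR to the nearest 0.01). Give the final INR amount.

CHF 5,400,000.00 × 1.0579 = USD 5,712,660.00
USD 5,712,660.00 × 101.89 = JPY 582,062,927
JPY 582,062,927 × 0.049727 = BRL 28,944,243.17
BRL 28,944,243.17 ÷ 0.064788 = INR 446,753,151.36

INR 446,753,151.36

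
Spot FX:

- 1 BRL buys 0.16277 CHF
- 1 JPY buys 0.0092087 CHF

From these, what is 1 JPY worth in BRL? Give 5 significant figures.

JPY/BRL = 0.056575

1 JPY × 0.0092087 = 0.0092087 CHF
0.0092087 CHF ÷ 0.16277 = 0.0565749 BRL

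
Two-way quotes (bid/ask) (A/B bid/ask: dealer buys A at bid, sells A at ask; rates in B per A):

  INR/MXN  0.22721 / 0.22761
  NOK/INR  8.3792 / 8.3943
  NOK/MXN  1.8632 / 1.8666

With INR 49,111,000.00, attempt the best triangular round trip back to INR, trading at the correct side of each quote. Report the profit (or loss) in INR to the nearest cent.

Best loop INR → MXN → NOK → INR:
INR 49,111,000.00 × 0.22721 (sell INR at bid) = MXN 11,158,510.31
MXN 11,158,510.31 ÷ 1.8666 (buy NOK at ask) = NOK 5,977,986.88
NOK 5,977,986.88 × 8.3792 (sell NOK at bid) = INR 50,090,747.66

Net profit: INR 979,747.66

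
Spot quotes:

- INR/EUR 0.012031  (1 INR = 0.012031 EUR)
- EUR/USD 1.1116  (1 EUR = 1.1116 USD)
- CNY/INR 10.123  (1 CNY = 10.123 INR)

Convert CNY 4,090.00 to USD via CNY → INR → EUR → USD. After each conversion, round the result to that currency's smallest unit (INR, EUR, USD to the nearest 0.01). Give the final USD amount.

CNY 4,090.00 × 10.123 = INR 41,403.07
INR 41,403.07 × 0.012031 = EUR 498.12
EUR 498.12 × 1.1116 = USD 553.71

USD 553.71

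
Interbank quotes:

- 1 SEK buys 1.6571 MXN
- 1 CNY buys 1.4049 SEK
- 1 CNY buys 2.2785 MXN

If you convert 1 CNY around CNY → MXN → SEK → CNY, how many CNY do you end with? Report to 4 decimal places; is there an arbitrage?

Around CNY → MXN → SEK → CNY: 1 × 2.2785 ÷ 1.6571 ÷ 1.4049 = 0.978712
Product < 1; profitable direction is CNY → SEK → MXN → CNY.

0.9787 (arbitrage exists)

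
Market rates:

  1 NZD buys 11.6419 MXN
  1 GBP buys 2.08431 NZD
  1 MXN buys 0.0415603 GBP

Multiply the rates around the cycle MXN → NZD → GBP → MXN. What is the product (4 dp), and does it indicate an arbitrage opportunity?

0.9916 (arbitrage exists)

Around MXN → NZD → GBP → MXN: 1 ÷ 11.6419 ÷ 2.08431 ÷ 0.0415603 = 0.991597
Product < 1; profitable direction is MXN → GBP → NZD → MXN.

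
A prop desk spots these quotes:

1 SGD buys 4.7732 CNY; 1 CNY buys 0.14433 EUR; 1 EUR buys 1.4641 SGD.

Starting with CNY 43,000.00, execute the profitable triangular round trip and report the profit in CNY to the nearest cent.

Profit: CNY 371.60

Profitable loop is CNY → EUR → SGD → CNY:
CNY 43,000.00 × 0.14433 = EUR 6,206.19
EUR 6,206.19 × 1.4641 = SGD 9,086.48
SGD 9,086.48 × 4.7732 = CNY 43,371.60
Profit = CNY 43,371.60 − CNY 43,000.00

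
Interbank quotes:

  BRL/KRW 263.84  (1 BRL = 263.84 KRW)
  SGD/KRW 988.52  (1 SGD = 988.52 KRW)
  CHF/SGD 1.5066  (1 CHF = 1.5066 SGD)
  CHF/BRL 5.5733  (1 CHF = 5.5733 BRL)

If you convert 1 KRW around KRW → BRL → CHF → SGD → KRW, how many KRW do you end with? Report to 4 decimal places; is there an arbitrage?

1.0128 (arbitrage exists)

Around KRW → BRL → CHF → SGD → KRW: 1 ÷ 263.84 ÷ 5.5733 × 1.5066 × 988.52 = 1.012816
Product > 1; profitable direction is KRW → BRL → CHF → SGD → KRW.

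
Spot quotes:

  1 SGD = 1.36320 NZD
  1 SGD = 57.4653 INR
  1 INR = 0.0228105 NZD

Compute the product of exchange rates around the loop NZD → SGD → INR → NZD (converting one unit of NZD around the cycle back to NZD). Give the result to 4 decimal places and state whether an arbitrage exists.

Around NZD → SGD → INR → NZD: 1 ÷ 1.36320 × 57.4653 × 0.0228105 = 0.961570
Product < 1; profitable direction is NZD → INR → SGD → NZD.

0.9616 (arbitrage exists)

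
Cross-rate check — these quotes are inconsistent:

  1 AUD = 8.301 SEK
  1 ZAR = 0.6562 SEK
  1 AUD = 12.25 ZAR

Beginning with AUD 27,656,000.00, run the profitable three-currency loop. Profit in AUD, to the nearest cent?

Profit: AUD 903,293.89

Profitable loop is AUD → SEK → ZAR → AUD:
AUD 27,656,000.00 × 8.301 = SEK 229,572,456.00
SEK 229,572,456.00 ÷ 0.6562 = ZAR 349,851,350.20
ZAR 349,851,350.20 ÷ 12.25 = AUD 28,559,293.89
Profit = AUD 28,559,293.89 − AUD 27,656,000.00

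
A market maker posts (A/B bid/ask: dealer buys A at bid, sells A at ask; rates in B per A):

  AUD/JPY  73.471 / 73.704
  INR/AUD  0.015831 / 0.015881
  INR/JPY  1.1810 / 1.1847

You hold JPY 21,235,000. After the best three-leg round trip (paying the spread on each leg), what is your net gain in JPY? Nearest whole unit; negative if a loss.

Net profit: JPY 190,613

Best loop JPY → AUD → INR → JPY:
JPY 21,235,000 ÷ 73.704 (buy AUD at ask) = AUD 288,111.91
AUD 288,111.91 ÷ 0.015881 (buy INR at ask) = INR 18,141,924.76
INR 18,141,924.76 × 1.1810 (sell INR at bid) = JPY 21,425,613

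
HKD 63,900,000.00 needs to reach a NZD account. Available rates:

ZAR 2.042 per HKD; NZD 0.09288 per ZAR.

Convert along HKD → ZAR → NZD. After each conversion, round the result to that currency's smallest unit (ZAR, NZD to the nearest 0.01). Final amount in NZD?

HKD 63,900,000.00 × 2.042 = ZAR 130,483,800.00
ZAR 130,483,800.00 × 0.09288 = NZD 12,119,335.34

NZD 12,119,335.34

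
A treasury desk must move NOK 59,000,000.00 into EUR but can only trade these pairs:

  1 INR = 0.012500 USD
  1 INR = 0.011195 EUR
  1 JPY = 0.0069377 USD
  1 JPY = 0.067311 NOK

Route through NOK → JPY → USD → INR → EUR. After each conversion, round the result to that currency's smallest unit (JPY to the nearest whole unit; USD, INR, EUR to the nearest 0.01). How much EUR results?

NOK 59,000,000.00 ÷ 0.067311 = JPY 876,528,353
JPY 876,528,353 × 0.0069377 = USD 6,081,090.75
USD 6,081,090.75 ÷ 0.012500 = INR 486,487,260.00
INR 486,487,260.00 × 0.011195 = EUR 5,446,224.88

EUR 5,446,224.88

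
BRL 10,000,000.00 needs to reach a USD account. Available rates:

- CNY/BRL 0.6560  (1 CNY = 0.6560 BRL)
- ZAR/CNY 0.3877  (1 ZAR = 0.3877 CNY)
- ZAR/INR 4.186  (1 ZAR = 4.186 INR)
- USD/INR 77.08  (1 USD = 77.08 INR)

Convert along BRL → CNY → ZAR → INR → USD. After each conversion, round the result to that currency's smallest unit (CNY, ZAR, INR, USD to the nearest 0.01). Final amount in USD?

BRL 10,000,000.00 ÷ 0.6560 = CNY 15,243,902.44
CNY 15,243,902.44 ÷ 0.3877 = ZAR 39,318,809.49
ZAR 39,318,809.49 × 4.186 = INR 164,588,536.53
INR 164,588,536.53 ÷ 77.08 = USD 2,135,294.97

USD 2,135,294.97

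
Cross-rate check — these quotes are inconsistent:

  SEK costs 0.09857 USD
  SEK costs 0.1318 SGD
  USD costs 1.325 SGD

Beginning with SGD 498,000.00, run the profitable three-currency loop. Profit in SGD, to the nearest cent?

Profitable loop is SGD → USD → SEK → SGD:
SGD 498,000.00 ÷ 1.325 = USD 375,849.06
USD 375,849.06 ÷ 0.09857 = SEK 3,813,016.70
SEK 3,813,016.70 × 0.1318 = SGD 502,555.60
Profit = SGD 502,555.60 − SGD 498,000.00

Profit: SGD 4,555.60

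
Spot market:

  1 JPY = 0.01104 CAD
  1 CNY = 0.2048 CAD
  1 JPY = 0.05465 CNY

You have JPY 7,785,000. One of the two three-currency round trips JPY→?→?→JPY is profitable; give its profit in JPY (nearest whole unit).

Profit: JPY 107,410

Profitable loop is JPY → CNY → CAD → JPY:
JPY 7,785,000 × 0.05465 = CNY 425,450.25
CNY 425,450.25 × 0.2048 = CAD 87,132.21
CAD 87,132.21 ÷ 0.01104 = JPY 7,892,410
Profit = JPY 7,892,410 − JPY 7,785,000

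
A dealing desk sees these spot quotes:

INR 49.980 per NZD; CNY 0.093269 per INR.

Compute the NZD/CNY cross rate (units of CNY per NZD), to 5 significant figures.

1 NZD × 49.980 = 49.98 INR
49.98 INR × 0.093269 = 4.66158 CNY

NZD/CNY = 4.6616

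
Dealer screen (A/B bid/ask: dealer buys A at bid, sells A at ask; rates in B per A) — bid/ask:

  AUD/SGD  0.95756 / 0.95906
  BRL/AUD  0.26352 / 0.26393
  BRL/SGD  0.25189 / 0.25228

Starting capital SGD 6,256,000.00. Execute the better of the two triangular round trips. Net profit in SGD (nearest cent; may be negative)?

Net profit: SGD 1,393.92

Best loop SGD → BRL → AUD → SGD:
SGD 6,256,000.00 ÷ 0.25228 (buy BRL at ask) = BRL 24,797,843.67
BRL 24,797,843.67 × 0.26352 (sell BRL at bid) = AUD 6,534,727.76
AUD 6,534,727.76 × 0.95756 (sell AUD at bid) = SGD 6,257,393.92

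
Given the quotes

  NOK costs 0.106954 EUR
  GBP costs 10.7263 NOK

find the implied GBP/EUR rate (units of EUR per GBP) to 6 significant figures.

1 GBP × 10.7263 = 10.7263 NOK
10.7263 NOK × 0.106954 = 1.14722 EUR

GBP/EUR = 1.14722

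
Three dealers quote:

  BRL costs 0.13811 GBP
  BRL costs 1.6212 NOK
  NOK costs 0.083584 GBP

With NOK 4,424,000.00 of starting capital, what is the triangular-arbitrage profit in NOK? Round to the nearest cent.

Profitable loop is NOK → BRL → GBP → NOK:
NOK 4,424,000.00 ÷ 1.6212 = BRL 2,728,842.83
BRL 2,728,842.83 × 0.13811 = GBP 376,880.48
GBP 376,880.48 ÷ 0.083584 = NOK 4,509,002.72
Profit = NOK 4,509,002.72 − NOK 4,424,000.00

Profit: NOK 85,002.72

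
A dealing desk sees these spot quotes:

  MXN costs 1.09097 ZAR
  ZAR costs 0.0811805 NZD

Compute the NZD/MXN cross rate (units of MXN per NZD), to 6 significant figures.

NZD/MXN = 11.2911

1 NZD ÷ 0.0811805 = 12.3182 ZAR
12.3182 ZAR ÷ 1.09097 = 11.2911 MXN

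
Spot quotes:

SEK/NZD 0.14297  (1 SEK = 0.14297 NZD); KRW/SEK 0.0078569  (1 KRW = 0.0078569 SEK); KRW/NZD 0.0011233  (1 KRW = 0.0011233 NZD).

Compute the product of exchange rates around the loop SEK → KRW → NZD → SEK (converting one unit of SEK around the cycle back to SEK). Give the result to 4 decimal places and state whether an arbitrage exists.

1.0000 (no arbitrage)

Around SEK → KRW → NZD → SEK: 1 ÷ 0.0078569 × 0.0011233 ÷ 0.14297 = 0.999999
Product ≈ 1 (deviation 0.000%, within rounding noise).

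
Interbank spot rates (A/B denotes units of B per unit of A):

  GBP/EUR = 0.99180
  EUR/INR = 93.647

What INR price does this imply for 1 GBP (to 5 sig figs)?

1 GBP × 0.99180 = 0.9918 EUR
0.9918 EUR × 93.647 = 92.8791 INR

GBP/INR = 92.879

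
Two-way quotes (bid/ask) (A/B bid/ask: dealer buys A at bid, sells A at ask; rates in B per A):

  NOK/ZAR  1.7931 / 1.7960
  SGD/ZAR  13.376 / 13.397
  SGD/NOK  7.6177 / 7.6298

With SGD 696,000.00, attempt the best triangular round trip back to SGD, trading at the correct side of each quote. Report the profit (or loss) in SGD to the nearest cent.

Net profit: SGD 13,626.88

Best loop SGD → NOK → ZAR → SGD:
SGD 696,000.00 × 7.6177 (sell SGD at bid) = NOK 5,301,919.20
NOK 5,301,919.20 × 1.7931 (sell NOK at bid) = ZAR 9,506,871.32
ZAR 9,506,871.32 ÷ 13.397 (buy SGD at ask) = SGD 709,626.88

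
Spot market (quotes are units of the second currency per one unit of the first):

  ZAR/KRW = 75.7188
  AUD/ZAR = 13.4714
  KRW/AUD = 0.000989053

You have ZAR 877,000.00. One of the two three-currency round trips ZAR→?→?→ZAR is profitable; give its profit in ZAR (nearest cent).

Profit: ZAR 7,780.64

Profitable loop is ZAR → KRW → AUD → ZAR:
ZAR 877,000.00 × 75.7188 = KRW 66,405,388
KRW 66,405,388 × 0.000989053 = AUD 65,678.45
AUD 65,678.45 × 13.4714 = ZAR 884,780.64
Profit = ZAR 884,780.64 − ZAR 877,000.00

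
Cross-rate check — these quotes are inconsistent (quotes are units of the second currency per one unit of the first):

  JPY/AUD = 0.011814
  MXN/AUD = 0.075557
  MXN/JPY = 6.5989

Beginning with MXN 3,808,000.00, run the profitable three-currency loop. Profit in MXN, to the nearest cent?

Profitable loop is MXN → JPY → AUD → MXN:
MXN 3,808,000.00 × 6.5989 = JPY 25,128,611
JPY 25,128,611 × 0.011814 = AUD 296,869.41
AUD 296,869.41 ÷ 0.075557 = MXN 3,929,078.88
Profit = MXN 3,929,078.88 − MXN 3,808,000.00

Profit: MXN 121,078.88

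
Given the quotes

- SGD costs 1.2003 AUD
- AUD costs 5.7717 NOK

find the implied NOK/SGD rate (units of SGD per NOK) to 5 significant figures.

NOK/SGD = 0.14435

1 NOK ÷ 5.7717 = 0.173259 AUD
0.173259 AUD ÷ 1.2003 = 0.144347 SGD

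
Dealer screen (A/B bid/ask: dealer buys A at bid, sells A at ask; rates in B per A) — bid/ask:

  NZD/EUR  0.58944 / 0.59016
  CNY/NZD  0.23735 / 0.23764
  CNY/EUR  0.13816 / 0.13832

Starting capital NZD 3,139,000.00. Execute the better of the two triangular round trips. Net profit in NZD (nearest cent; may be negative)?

Net profit: NZD 35,937.47

Best loop NZD → EUR → CNY → NZD:
NZD 3,139,000.00 × 0.58944 (sell NZD at bid) = EUR 1,850,252.16
EUR 1,850,252.16 ÷ 0.13832 (buy CNY at ask) = CNY 13,376,606.13
CNY 13,376,606.13 × 0.23735 (sell CNY at bid) = NZD 3,174,937.47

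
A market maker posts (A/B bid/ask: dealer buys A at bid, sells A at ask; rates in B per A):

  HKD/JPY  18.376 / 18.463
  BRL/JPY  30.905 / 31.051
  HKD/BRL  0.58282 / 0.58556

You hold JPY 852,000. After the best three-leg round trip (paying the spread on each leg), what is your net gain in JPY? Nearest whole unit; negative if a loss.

Net profit: JPY 9,080

Best loop JPY → BRL → HKD → JPY:
JPY 852,000 ÷ 31.051 (buy BRL at ask) = BRL 27,438.73
BRL 27,438.73 ÷ 0.58556 (buy HKD at ask) = HKD 46,858.96
HKD 46,858.96 × 18.376 (sell HKD at bid) = JPY 861,080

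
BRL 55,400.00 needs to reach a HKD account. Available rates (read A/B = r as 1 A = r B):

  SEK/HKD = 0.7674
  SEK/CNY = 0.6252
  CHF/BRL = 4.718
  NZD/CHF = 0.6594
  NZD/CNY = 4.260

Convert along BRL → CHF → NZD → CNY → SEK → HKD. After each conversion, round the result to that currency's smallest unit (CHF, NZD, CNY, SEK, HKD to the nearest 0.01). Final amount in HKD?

HKD 93,114.04

BRL 55,400.00 ÷ 4.718 = CHF 11,742.26
CHF 11,742.26 ÷ 0.6594 = NZD 17,807.49
NZD 17,807.49 × 4.260 = CNY 75,859.91
CNY 75,859.91 ÷ 0.6252 = SEK 121,337.03
SEK 121,337.03 × 0.7674 = HKD 93,114.04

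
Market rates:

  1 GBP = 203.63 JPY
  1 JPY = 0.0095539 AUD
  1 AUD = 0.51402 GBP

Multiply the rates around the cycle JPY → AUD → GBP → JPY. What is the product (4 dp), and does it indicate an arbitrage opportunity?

1.0000 (no arbitrage)

Around JPY → AUD → GBP → JPY: 1 × 0.0095539 × 0.51402 × 203.63 = 1.000006
Product ≈ 1 (deviation 0.001%, within rounding noise).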